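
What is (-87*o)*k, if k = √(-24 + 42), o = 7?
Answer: -1827*√2 ≈ -2583.8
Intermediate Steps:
k = 3*√2 (k = √18 = 3*√2 ≈ 4.2426)
(-87*o)*k = (-87*7)*(3*√2) = -1827*√2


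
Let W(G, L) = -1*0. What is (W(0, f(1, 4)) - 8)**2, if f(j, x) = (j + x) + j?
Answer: 64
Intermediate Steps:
f(j, x) = x + 2*j
W(G, L) = 0
(W(0, f(1, 4)) - 8)**2 = (0 - 8)**2 = (-8)**2 = 64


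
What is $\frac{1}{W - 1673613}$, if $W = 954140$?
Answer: $- \frac{1}{719473} \approx -1.3899 \cdot 10^{-6}$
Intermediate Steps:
$\frac{1}{W - 1673613} = \frac{1}{954140 - 1673613} = \frac{1}{-719473} = - \frac{1}{719473}$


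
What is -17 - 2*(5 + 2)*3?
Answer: -59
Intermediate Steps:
-17 - 2*(5 + 2)*3 = -17 - 14*3 = -17 - 2*21 = -17 - 42 = -59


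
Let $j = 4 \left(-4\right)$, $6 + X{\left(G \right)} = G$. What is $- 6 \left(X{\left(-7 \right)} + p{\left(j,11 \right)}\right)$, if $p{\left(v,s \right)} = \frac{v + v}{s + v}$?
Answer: $\frac{198}{5} \approx 39.6$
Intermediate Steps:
$X{\left(G \right)} = -6 + G$
$j = -16$
$p{\left(v,s \right)} = \frac{2 v}{s + v}$
$- 6 \left(X{\left(-7 \right)} + p{\left(j,11 \right)}\right) = - 6 \left(\left(-6 - 7\right) + 2 \left(-16\right) \frac{1}{11 - 16}\right) = - 6 \left(-13 + 2 \left(-16\right) \frac{1}{-5}\right) = - 6 \left(-13 + 2 \left(-16\right) \left(- \frac{1}{5}\right)\right) = - 6 \left(-13 + \frac{32}{5}\right) = \left(-6\right) \left(- \frac{33}{5}\right) = \frac{198}{5}$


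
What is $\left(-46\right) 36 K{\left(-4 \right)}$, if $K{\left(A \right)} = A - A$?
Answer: $0$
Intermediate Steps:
$K{\left(A \right)} = 0$
$\left(-46\right) 36 K{\left(-4 \right)} = \left(-46\right) 36 \cdot 0 = \left(-1656\right) 0 = 0$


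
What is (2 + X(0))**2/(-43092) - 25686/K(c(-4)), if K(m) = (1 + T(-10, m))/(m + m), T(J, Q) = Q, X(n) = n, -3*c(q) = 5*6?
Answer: -614922841/10773 ≈ -57080.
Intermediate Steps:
c(q) = -10 (c(q) = -5*6/3 = -1/3*30 = -10)
K(m) = (1 + m)/(2*m) (K(m) = (1 + m)/(m + m) = (1 + m)/((2*m)) = (1 + m)*(1/(2*m)) = (1 + m)/(2*m))
(2 + X(0))**2/(-43092) - 25686/K(c(-4)) = (2 + 0)**2/(-43092) - 25686*(-20/(1 - 10)) = 2**2*(-1/43092) - 25686/((1/2)*(-1/10)*(-9)) = 4*(-1/43092) - 25686/9/20 = -1/10773 - 25686*20/9 = -1/10773 - 57080 = -614922841/10773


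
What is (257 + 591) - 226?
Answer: 622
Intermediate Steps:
(257 + 591) - 226 = 848 - 226 = 622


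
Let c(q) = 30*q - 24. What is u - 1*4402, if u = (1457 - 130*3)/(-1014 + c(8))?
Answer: -3513863/798 ≈ -4403.3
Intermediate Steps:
c(q) = -24 + 30*q
u = -1067/798 (u = (1457 - 130*3)/(-1014 + (-24 + 30*8)) = (1457 - 390)/(-1014 + (-24 + 240)) = 1067/(-1014 + 216) = 1067/(-798) = 1067*(-1/798) = -1067/798 ≈ -1.3371)
u - 1*4402 = -1067/798 - 1*4402 = -1067/798 - 4402 = -3513863/798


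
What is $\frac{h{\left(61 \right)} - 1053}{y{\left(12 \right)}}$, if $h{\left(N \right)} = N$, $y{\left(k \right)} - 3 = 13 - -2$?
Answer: $- \frac{496}{9} \approx -55.111$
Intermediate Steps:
$y{\left(k \right)} = 18$ ($y{\left(k \right)} = 3 + \left(13 - -2\right) = 3 + \left(13 + 2\right) = 3 + 15 = 18$)
$\frac{h{\left(61 \right)} - 1053}{y{\left(12 \right)}} = \frac{61 - 1053}{18} = \left(-992\right) \frac{1}{18} = - \frac{496}{9}$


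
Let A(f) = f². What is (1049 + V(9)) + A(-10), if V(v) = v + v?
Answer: 1167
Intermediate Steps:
V(v) = 2*v
(1049 + V(9)) + A(-10) = (1049 + 2*9) + (-10)² = (1049 + 18) + 100 = 1067 + 100 = 1167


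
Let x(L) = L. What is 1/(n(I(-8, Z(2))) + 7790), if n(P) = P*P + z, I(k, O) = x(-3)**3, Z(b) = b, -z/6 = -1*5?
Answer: 1/8549 ≈ 0.00011697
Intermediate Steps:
z = 30 (z = -(-6)*5 = -6*(-5) = 30)
I(k, O) = -27 (I(k, O) = (-3)**3 = -27)
n(P) = 30 + P**2 (n(P) = P*P + 30 = P**2 + 30 = 30 + P**2)
1/(n(I(-8, Z(2))) + 7790) = 1/((30 + (-27)**2) + 7790) = 1/((30 + 729) + 7790) = 1/(759 + 7790) = 1/8549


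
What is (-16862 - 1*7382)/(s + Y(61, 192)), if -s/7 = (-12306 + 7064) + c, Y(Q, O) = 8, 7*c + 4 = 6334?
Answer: -6061/7593 ≈ -0.79823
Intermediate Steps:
c = 6330/7 (c = -4/7 + (⅐)*6334 = -4/7 + 6334/7 = 6330/7 ≈ 904.29)
s = 30364 (s = -7*((-12306 + 7064) + 6330/7) = -7*(-5242 + 6330/7) = -7*(-30364/7) = 30364)
(-16862 - 1*7382)/(s + Y(61, 192)) = (-16862 - 1*7382)/(30364 + 8) = (-16862 - 7382)/30372 = -24244*1/30372 = -6061/7593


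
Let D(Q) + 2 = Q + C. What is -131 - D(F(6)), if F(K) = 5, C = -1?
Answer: -133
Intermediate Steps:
D(Q) = -3 + Q (D(Q) = -2 + (Q - 1) = -2 + (-1 + Q) = -3 + Q)
-131 - D(F(6)) = -131 - (-3 + 5) = -131 - 1*2 = -131 - 2 = -133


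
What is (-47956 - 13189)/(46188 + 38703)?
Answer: -61145/84891 ≈ -0.72028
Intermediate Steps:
(-47956 - 13189)/(46188 + 38703) = -61145/84891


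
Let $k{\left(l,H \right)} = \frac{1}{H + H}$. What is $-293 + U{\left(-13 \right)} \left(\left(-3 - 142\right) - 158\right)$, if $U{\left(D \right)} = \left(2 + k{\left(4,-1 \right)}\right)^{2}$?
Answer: $- \frac{3899}{4} \approx -974.75$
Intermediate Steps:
$k{\left(l,H \right)} = \frac{1}{2 H}$
$U{\left(D \right)} = \frac{9}{4}$ ($U{\left(D \right)} = \left(2 + \frac{1}{2 \left(-1\right)}\right)^{2} = \left(2 + \frac{1}{2} \left(-1\right)\right)^{2} = \left(2 - \frac{1}{2}\right)^{2} = \left(\frac{3}{2}\right)^{2} = \frac{9}{4}$)
$-293 + U{\left(-13 \right)} \left(\left(-3 - 142\right) - 158\right) = -293 + \frac{9 \left(\left(-3 - 142\right) - 158\right)}{4} = -293 + \frac{9 \left(-145 - 158\right)}{4} = -293 + \frac{9}{4} \left(-303\right) = -293 - \frac{2727}{4} = - \frac{3899}{4}$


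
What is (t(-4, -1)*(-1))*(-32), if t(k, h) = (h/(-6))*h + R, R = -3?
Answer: -304/3 ≈ -101.33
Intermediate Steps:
t(k, h) = -3 - h²/6 (t(k, h) = (h/(-6))*h - 3 = (h*(-⅙))*h - 3 = (-h/6)*h - 3 = -h²/6 - 3 = -3 - h²/6)
(t(-4, -1)*(-1))*(-32) = ((-3 - ⅙*(-1)²)*(-1))*(-32) = ((-3 - ⅙*1)*(-1))*(-32) = ((-3 - ⅙)*(-1))*(-32) = -19/6*(-1)*(-32) = (19/6)*(-32) = -304/3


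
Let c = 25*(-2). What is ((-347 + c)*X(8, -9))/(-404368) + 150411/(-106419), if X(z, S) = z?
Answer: -2520142021/1793018258 ≈ -1.4055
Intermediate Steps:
c = -50
((-347 + c)*X(8, -9))/(-404368) + 150411/(-106419) = ((-347 - 50)*8)/(-404368) + 150411/(-106419) = -397*8*(-1/404368) + 150411*(-1/106419) = -3176*(-1/404368) - 50137/35473 = 397/50546 - 50137/35473 = -2520142021/1793018258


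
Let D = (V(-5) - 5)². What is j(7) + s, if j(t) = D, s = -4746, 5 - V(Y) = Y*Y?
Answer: -4121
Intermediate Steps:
V(Y) = 5 - Y² (V(Y) = 5 - Y*Y = 5 - Y²)
D = 625 (D = ((5 - 1*(-5)²) - 5)² = ((5 - 1*25) - 5)² = ((5 - 25) - 5)² = (-20 - 5)² = (-25)² = 625)
j(t) = 625
j(7) + s = 625 - 4746 = -4121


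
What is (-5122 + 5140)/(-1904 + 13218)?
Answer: 9/5657 ≈ 0.0015909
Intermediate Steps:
(-5122 + 5140)/(-1904 + 13218) = 18/11314 = 18*(1/11314) = 9/5657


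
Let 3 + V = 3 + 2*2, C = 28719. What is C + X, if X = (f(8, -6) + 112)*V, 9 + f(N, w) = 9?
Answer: 29167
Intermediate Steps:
f(N, w) = 0 (f(N, w) = -9 + 9 = 0)
V = 4 (V = -3 + (3 + 2*2) = -3 + (3 + 4) = -3 + 7 = 4)
X = 448 (X = (0 + 112)*4 = 112*4 = 448)
C + X = 28719 + 448 = 29167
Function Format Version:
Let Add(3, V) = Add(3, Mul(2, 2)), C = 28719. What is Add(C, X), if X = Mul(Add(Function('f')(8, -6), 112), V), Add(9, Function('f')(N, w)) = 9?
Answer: 29167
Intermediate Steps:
Function('f')(N, w) = 0 (Function('f')(N, w) = Add(-9, 9) = 0)
V = 4 (V = Add(-3, Add(3, Mul(2, 2))) = Add(-3, Add(3, 4)) = Add(-3, 7) = 4)
X = 448 (X = Mul(Add(0, 112), 4) = Mul(112, 4) = 448)
Add(C, X) = Add(28719, 448) = 29167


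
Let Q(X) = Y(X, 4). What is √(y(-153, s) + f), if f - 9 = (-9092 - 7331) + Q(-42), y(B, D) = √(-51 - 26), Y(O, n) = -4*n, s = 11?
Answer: √(-16430 + I*√77) ≈ 0.0342 + 128.18*I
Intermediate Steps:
Q(X) = -16 (Q(X) = -4*4 = -16)
y(B, D) = I*√77 (y(B, D) = √(-77) = I*√77)
f = -16430 (f = 9 + ((-9092 - 7331) - 16) = 9 + (-16423 - 16) = 9 - 16439 = -16430)
√(y(-153, s) + f) = √(I*√77 - 16430) = √(-16430 + I*√77)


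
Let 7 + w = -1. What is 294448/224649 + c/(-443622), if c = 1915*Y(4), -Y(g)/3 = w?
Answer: 20049790436/16609873113 ≈ 1.2071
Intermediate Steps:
w = -8 (w = -7 - 1 = -8)
Y(g) = 24 (Y(g) = -3*(-8) = 24)
c = 45960 (c = 1915*24 = 45960)
294448/224649 + c/(-443622) = 294448/224649 + 45960/(-443622) = 294448*(1/224649) + 45960*(-1/443622) = 294448/224649 - 7660/73937 = 20049790436/16609873113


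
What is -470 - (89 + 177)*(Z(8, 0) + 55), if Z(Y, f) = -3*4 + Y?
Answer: -14036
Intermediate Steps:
Z(Y, f) = -12 + Y
-470 - (89 + 177)*(Z(8, 0) + 55) = -470 - (89 + 177)*((-12 + 8) + 55) = -470 - 266*(-4 + 55) = -470 - 266*51 = -470 - 1*13566 = -470 - 13566 = -14036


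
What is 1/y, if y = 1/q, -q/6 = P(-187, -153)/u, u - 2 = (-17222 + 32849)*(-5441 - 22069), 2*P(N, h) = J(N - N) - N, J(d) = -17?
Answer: 255/214949384 ≈ 1.1863e-6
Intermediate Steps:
P(N, h) = -17/2 - N/2 (P(N, h) = (-17 - N)/2 = -17/2 - N/2)
u = -429898768 (u = 2 + (-17222 + 32849)*(-5441 - 22069) = 2 + 15627*(-27510) = 2 - 429898770 = -429898768)
q = 255/214949384 (q = -6*(-17/2 - 1/2*(-187))/(-429898768) = -6*(-17/2 + 187/2)*(-1)/429898768 = -510*(-1)/429898768 = -6*(-85/429898768) = 255/214949384 ≈ 1.1863e-6)
y = 214949384/255 (y = 1/(255/214949384) = 214949384/255 ≈ 8.4294e+5)
1/y = 1/(214949384/255) = 255/214949384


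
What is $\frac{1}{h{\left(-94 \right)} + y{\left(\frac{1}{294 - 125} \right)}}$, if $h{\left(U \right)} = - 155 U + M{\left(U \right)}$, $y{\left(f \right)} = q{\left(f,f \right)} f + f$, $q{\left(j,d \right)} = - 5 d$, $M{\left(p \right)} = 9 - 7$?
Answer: $\frac{28561}{416191056} \approx 6.8625 \cdot 10^{-5}$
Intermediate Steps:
$M{\left(p \right)} = 2$ ($M{\left(p \right)} = 9 - 7 = 2$)
$y{\left(f \right)} = f - 5 f^{2}$ ($y{\left(f \right)} = - 5 f f + f = - 5 f^{2} + f = f - 5 f^{2}$)
$h{\left(U \right)} = 2 - 155 U$ ($h{\left(U \right)} = - 155 U + 2 = 2 - 155 U$)
$\frac{1}{h{\left(-94 \right)} + y{\left(\frac{1}{294 - 125} \right)}} = \frac{1}{\left(2 - -14570\right) + \frac{1 - \frac{5}{294 - 125}}{294 - 125}} = \frac{1}{\left(2 + 14570\right) + \frac{1 - \frac{5}{169}}{169}} = \frac{1}{14572 + \frac{1 - \frac{5}{169}}{169}} = \frac{1}{14572 + \frac{1}{169} \cdot \frac{164}{169}} = \frac{1}{14572 + \frac{164}{28561}} = \frac{1}{\frac{416191056}{28561}} = \frac{28561}{416191056}$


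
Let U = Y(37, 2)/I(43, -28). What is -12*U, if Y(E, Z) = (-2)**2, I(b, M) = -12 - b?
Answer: 48/55 ≈ 0.87273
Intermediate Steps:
Y(E, Z) = 4
U = -4/55 (U = 4/(-12 - 1*43) = 4/(-12 - 43) = 4/(-55) = 4*(-1/55) = -4/55 ≈ -0.072727)
-12*U = -12*(-4/55) = 48/55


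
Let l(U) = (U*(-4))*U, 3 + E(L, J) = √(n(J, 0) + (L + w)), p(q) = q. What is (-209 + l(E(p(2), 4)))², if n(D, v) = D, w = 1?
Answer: 78561 - 13104*√7 ≈ 43891.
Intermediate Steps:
E(L, J) = -3 + √(1 + J + L) (E(L, J) = -3 + √(J + (L + 1)) = -3 + √(J + (1 + L)) = -3 + √(1 + J + L))
l(U) = -4*U² (l(U) = (-4*U)*U = -4*U²)
(-209 + l(E(p(2), 4)))² = (-209 - 4*(-3 + √(1 + 4 + 2))²)² = (-209 - 4*(-3 + √7)²)²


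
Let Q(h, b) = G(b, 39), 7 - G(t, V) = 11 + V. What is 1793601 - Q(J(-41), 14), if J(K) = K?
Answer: 1793644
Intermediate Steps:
G(t, V) = -4 - V (G(t, V) = 7 - (11 + V) = 7 + (-11 - V) = -4 - V)
Q(h, b) = -43 (Q(h, b) = -4 - 1*39 = -4 - 39 = -43)
1793601 - Q(J(-41), 14) = 1793601 - 1*(-43) = 1793601 + 43 = 1793644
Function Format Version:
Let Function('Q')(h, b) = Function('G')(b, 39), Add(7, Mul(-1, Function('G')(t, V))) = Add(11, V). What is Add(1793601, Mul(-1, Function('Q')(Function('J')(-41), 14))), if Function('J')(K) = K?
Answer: 1793644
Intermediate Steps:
Function('G')(t, V) = Add(-4, Mul(-1, V)) (Function('G')(t, V) = Add(7, Mul(-1, Add(11, V))) = Add(7, Add(-11, Mul(-1, V))) = Add(-4, Mul(-1, V)))
Function('Q')(h, b) = -43 (Function('Q')(h, b) = Add(-4, Mul(-1, 39)) = Add(-4, -39) = -43)
Add(1793601, Mul(-1, Function('Q')(Function('J')(-41), 14))) = Add(1793601, Mul(-1, -43)) = Add(1793601, 43) = 1793644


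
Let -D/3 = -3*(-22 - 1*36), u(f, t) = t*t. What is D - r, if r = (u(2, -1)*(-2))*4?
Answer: -514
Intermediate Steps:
u(f, t) = t**2
D = -522 (D = -(-9)*(-22 - 1*36) = -(-9)*(-22 - 36) = -(-9)*(-58) = -3*174 = -522)
r = -8 (r = ((-1)**2*(-2))*4 = (1*(-2))*4 = -2*4 = -8)
D - r = -522 - 1*(-8) = -522 + 8 = -514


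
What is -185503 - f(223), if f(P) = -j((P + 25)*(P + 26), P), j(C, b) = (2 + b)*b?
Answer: -135328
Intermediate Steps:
j(C, b) = b*(2 + b)
f(P) = -P*(2 + P)
-185503 - f(223) = -185503 - (-1)*223*(2 + 223) = -185503 - (-1)*223*225 = -185503 - 1*(-50175) = -185503 + 50175 = -135328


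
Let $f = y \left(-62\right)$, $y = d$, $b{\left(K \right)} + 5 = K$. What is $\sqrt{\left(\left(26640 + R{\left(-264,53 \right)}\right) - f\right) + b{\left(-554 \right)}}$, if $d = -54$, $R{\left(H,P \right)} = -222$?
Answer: $\sqrt{22511} \approx 150.04$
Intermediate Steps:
$b{\left(K \right)} = -5 + K$
$y = -54$
$f = 3348$ ($f = \left(-54\right) \left(-62\right) = 3348$)
$\sqrt{\left(\left(26640 + R{\left(-264,53 \right)}\right) - f\right) + b{\left(-554 \right)}} = \sqrt{\left(\left(26640 - 222\right) - 3348\right) - 559} = \sqrt{\left(26418 - 3348\right) - 559} = \sqrt{23070 - 559} = \sqrt{22511}$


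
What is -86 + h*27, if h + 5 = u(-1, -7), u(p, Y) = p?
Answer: -248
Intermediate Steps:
h = -6 (h = -5 - 1 = -6)
-86 + h*27 = -86 - 6*27 = -86 - 162 = -248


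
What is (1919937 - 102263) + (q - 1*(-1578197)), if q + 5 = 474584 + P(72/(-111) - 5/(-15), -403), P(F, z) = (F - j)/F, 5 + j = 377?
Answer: 135507077/35 ≈ 3.8716e+6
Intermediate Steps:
j = 372 (j = -5 + 377 = 372)
P(F, z) = (-372 + F)/F (P(F, z) = (F - 1*372)/F = (F - 372)/F = (-372 + F)/F)
q = 16651592/35 (q = -5 + (474584 + (-372 + (72/(-111) - 5/(-15)))/(72/(-111) - 5/(-15))) = -5 + (474584 + (-372 + (72*(-1/111) - 5*(-1/15)))/(72*(-1/111) - 5*(-1/15))) = -5 + (474584 + (-372 + (-24/37 + ⅓))/(-24/37 + ⅓)) = -5 + (474584 + (-372 - 35/111)/(-35/111)) = -5 + (474584 - 111/35*(-41327/111)) = -5 + (474584 + 41327/35) = -5 + 16651767/35 = 16651592/35 ≈ 4.7576e+5)
(1919937 - 102263) + (q - 1*(-1578197)) = (1919937 - 102263) + (16651592/35 - 1*(-1578197)) = 1817674 + (16651592/35 + 1578197) = 1817674 + 71888487/35 = 135507077/35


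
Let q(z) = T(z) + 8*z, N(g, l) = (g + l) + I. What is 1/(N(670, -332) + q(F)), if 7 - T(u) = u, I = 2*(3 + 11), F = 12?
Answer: 1/457 ≈ 0.0021882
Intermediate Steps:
I = 28 (I = 2*14 = 28)
T(u) = 7 - u
N(g, l) = 28 + g + l (N(g, l) = (g + l) + 28 = 28 + g + l)
q(z) = 7 + 7*z (q(z) = (7 - z) + 8*z = 7 + 7*z)
1/(N(670, -332) + q(F)) = 1/((28 + 670 - 332) + (7 + 7*12)) = 1/(366 + (7 + 84)) = 1/(366 + 91) = 1/457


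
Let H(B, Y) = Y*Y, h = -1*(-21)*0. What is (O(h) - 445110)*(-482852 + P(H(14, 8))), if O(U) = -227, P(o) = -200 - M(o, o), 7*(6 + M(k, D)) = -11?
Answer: 1505822896807/7 ≈ 2.1512e+11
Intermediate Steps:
M(k, D) = -53/7 (M(k, D) = -6 + (⅐)*(-11) = -6 - 11/7 = -53/7)
h = 0 (h = 21*0 = 0)
H(B, Y) = Y²
P(o) = -1347/7 (P(o) = -200 - 1*(-53/7) = -200 + 53/7 = -1347/7)
(O(h) - 445110)*(-482852 + P(H(14, 8))) = (-227 - 445110)*(-482852 - 1347/7) = -445337*(-3381311/7) = 1505822896807/7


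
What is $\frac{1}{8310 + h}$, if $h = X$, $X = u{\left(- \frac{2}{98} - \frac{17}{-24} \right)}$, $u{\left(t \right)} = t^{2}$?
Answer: $\frac{1382976}{11493185041} \approx 0.00012033$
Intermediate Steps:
$X = \frac{654481}{1382976}$ ($X = \left(- \frac{2}{98} - \frac{17}{-24}\right)^{2} = \left(\left(-2\right) \frac{1}{98} - - \frac{17}{24}\right)^{2} = \left(- \frac{1}{49} + \frac{17}{24}\right)^{2} = \left(\frac{809}{1176}\right)^{2} = \frac{654481}{1382976} \approx 0.47324$)
$h = \frac{654481}{1382976} \approx 0.47324$
$\frac{1}{8310 + h} = \frac{1}{8310 + \frac{654481}{1382976}} = \frac{1}{\frac{11493185041}{1382976}} = \frac{1382976}{11493185041}$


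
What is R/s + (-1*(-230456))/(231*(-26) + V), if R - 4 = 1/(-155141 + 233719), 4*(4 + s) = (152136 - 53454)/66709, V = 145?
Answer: -4508210273330041/111528269542399 ≈ -40.422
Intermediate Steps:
s = -484331/133418 (s = -4 + ((152136 - 53454)/66709)/4 = -4 + (98682*(1/66709))/4 = -4 + (1/4)*(98682/66709) = -4 + 49341/133418 = -484331/133418 ≈ -3.6302)
R = 314313/78578 (R = 4 + 1/(-155141 + 233719) = 4 + 1/78578 = 314313/78578 ≈ 4.0000)
R/s + (-1*(-230456))/(231*(-26) + V) = 314313/(78578*(-484331/133418)) + (-1*(-230456))/(231*(-26) + 145) = (314313/78578)*(-133418/484331) + 230456/(-6006 + 145) = -20967505917/19028880659 + 230456/(-5861) = -20967505917/19028880659 + 230456*(-1/5861) = -20967505917/19028880659 - 230456/5861 = -4508210273330041/111528269542399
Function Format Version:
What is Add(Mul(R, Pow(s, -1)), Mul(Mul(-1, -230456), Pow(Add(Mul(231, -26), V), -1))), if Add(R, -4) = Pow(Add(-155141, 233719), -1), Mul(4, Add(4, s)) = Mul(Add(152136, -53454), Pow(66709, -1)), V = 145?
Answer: Rational(-4508210273330041, 111528269542399) ≈ -40.422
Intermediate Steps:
s = Rational(-484331, 133418) (s = Add(-4, Mul(Rational(1, 4), Mul(Add(152136, -53454), Pow(66709, -1)))) = Add(-4, Mul(Rational(1, 4), Mul(98682, Rational(1, 66709)))) = Add(-4, Mul(Rational(1, 4), Rational(98682, 66709))) = Add(-4, Rational(49341, 133418)) = Rational(-484331, 133418) ≈ -3.6302)
R = Rational(314313, 78578) (R = Add(4, Pow(Add(-155141, 233719), -1)) = Add(4, Pow(78578, -1)) = Add(4, Rational(1, 78578)) = Rational(314313, 78578) ≈ 4.0000)
Add(Mul(R, Pow(s, -1)), Mul(Mul(-1, -230456), Pow(Add(Mul(231, -26), V), -1))) = Add(Mul(Rational(314313, 78578), Pow(Rational(-484331, 133418), -1)), Mul(Mul(-1, -230456), Pow(Add(Mul(231, -26), 145), -1))) = Add(Mul(Rational(314313, 78578), Rational(-133418, 484331)), Mul(230456, Pow(Add(-6006, 145), -1))) = Add(Rational(-20967505917, 19028880659), Mul(230456, Pow(-5861, -1))) = Add(Rational(-20967505917, 19028880659), Mul(230456, Rational(-1, 5861))) = Add(Rational(-20967505917, 19028880659), Rational(-230456, 5861)) = Rational(-4508210273330041, 111528269542399)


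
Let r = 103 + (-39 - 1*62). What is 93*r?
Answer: 186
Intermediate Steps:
r = 2 (r = 103 + (-39 - 62) = 103 - 101 = 2)
93*r = 93*2 = 186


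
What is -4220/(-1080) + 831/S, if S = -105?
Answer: -7573/1890 ≈ -4.0069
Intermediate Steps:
-4220/(-1080) + 831/S = -4220/(-1080) + 831/(-105) = -4220*(-1/1080) + 831*(-1/105) = 211/54 - 277/35 = -7573/1890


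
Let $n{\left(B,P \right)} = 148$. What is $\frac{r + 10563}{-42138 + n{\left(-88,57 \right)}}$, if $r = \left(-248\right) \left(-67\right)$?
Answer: $- \frac{27179}{41990} \approx -0.64727$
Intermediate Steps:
$r = 16616$
$\frac{r + 10563}{-42138 + n{\left(-88,57 \right)}} = \frac{16616 + 10563}{-42138 + 148} = \frac{27179}{-41990} = 27179 \left(- \frac{1}{41990}\right) = - \frac{27179}{41990}$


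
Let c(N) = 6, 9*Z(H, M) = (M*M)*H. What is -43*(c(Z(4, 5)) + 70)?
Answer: -3268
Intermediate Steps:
Z(H, M) = H*M**2/9 (Z(H, M) = ((M*M)*H)/9 = (M**2*H)/9 = (H*M**2)/9 = H*M**2/9)
-43*(c(Z(4, 5)) + 70) = -43*(6 + 70) = -43*76 = -3268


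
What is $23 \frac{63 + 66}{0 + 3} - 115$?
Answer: $874$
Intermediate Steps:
$23 \frac{63 + 66}{0 + 3} - 115 = 23 \cdot \frac{129}{3} - 115 = 23 \cdot 129 \cdot \frac{1}{3} - 115 = 23 \cdot 43 - 115 = 989 - 115 = 874$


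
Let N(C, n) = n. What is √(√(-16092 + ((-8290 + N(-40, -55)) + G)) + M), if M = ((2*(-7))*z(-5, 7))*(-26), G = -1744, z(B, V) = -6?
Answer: √(-2184 + 3*I*√2909) ≈ 1.73 + 46.765*I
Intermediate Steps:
M = -2184 (M = ((2*(-7))*(-6))*(-26) = -14*(-6)*(-26) = 84*(-26) = -2184)
√(√(-16092 + ((-8290 + N(-40, -55)) + G)) + M) = √(√(-16092 + ((-8290 - 55) - 1744)) - 2184) = √(√(-16092 + (-8345 - 1744)) - 2184) = √(√(-16092 - 10089) - 2184) = √(√(-26181) - 2184) = √(3*I*√2909 - 2184) = √(-2184 + 3*I*√2909)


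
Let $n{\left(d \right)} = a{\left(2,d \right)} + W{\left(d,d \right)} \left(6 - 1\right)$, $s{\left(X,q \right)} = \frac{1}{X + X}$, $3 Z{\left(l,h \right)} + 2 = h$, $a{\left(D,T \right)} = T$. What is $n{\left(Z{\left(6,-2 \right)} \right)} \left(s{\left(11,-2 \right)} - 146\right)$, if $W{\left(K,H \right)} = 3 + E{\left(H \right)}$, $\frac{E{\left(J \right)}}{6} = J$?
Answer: $\frac{253669}{66} \approx 3843.5$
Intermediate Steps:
$E{\left(J \right)} = 6 J$
$Z{\left(l,h \right)} = - \frac{2}{3} + \frac{h}{3}$
$s{\left(X,q \right)} = \frac{1}{2 X}$
$W{\left(K,H \right)} = 3 + 6 H$
$n{\left(d \right)} = 15 + 31 d$ ($n{\left(d \right)} = d + \left(3 + 6 d\right) \left(6 - 1\right) = d + \left(3 + 6 d\right) 5 = d + \left(15 + 30 d\right) = 15 + 31 d$)
$n{\left(Z{\left(6,-2 \right)} \right)} \left(s{\left(11,-2 \right)} - 146\right) = \left(15 + 31 \left(- \frac{2}{3} + \frac{1}{3} \left(-2\right)\right)\right) \left(\frac{1}{2 \cdot 11} - 146\right) = \left(15 + 31 \left(- \frac{2}{3} - \frac{2}{3}\right)\right) \left(\frac{1}{2} \cdot \frac{1}{11} - 146\right) = \left(15 + 31 \left(- \frac{4}{3}\right)\right) \left(\frac{1}{22} - 146\right) = \left(15 - \frac{124}{3}\right) \left(- \frac{3211}{22}\right) = \left(- \frac{79}{3}\right) \left(- \frac{3211}{22}\right) = \frac{253669}{66}$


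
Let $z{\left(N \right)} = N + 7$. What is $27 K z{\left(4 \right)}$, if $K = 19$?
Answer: $5643$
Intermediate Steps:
$z{\left(N \right)} = 7 + N$
$27 K z{\left(4 \right)} = 27 \cdot 19 \left(7 + 4\right) = 513 \cdot 11 = 5643$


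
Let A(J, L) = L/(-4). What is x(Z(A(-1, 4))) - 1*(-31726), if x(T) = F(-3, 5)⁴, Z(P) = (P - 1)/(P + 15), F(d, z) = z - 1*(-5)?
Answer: 41726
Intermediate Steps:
F(d, z) = 5 + z (F(d, z) = z + 5 = 5 + z)
A(J, L) = -L/4 (A(J, L) = L*(-¼) = -L/4)
Z(P) = (-1 + P)/(15 + P)
x(T) = 10000 (x(T) = (5 + 5)⁴ = 10⁴ = 10000)
x(Z(A(-1, 4))) - 1*(-31726) = 10000 - 1*(-31726) = 10000 + 31726 = 41726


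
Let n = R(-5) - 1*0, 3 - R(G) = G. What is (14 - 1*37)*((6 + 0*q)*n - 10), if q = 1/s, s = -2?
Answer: -874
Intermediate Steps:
R(G) = 3 - G
q = -½ (q = 1/(-2) = -½ ≈ -0.50000)
n = 8 (n = (3 - 1*(-5)) - 1*0 = (3 + 5) + 0 = 8 + 0 = 8)
(14 - 1*37)*((6 + 0*q)*n - 10) = (14 - 1*37)*((6 + 0*(-½))*8 - 10) = (14 - 37)*((6 + 0)*8 - 10) = -23*(6*8 - 10) = -23*(48 - 10) = -23*38 = -874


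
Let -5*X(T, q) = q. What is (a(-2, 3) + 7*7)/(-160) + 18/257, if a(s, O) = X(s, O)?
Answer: -23897/102800 ≈ -0.23246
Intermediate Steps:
X(T, q) = -q/5
a(s, O) = -O/5
(a(-2, 3) + 7*7)/(-160) + 18/257 = (-⅕*3 + 7*7)/(-160) + 18/257 = (-⅗ + 49)*(-1/160) + 18*(1/257) = (242/5)*(-1/160) + 18/257 = -121/400 + 18/257 = -23897/102800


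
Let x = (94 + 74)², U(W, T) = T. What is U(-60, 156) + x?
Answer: 28380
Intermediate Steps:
x = 28224 (x = 168² = 28224)
U(-60, 156) + x = 156 + 28224 = 28380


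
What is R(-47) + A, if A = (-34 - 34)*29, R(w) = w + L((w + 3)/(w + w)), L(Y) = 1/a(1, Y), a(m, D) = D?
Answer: -44371/22 ≈ -2016.9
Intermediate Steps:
L(Y) = 1/Y
R(w) = w + 2*w/(3 + w) (R(w) = w + 1/((w + 3)/(w + w)) = w + 1/((3 + w)/((2*w))) = w + 1/((3 + w)*(1/(2*w))) = w + 1/((3 + w)/(2*w)) = w + 2*w/(3 + w))
A = -1972 (A = -68*29 = -1972)
R(-47) + A = -47*(5 - 47)/(3 - 47) - 1972 = -47*(-42)/(-44) - 1972 = -47*(-1/44)*(-42) - 1972 = -987/22 - 1972 = -44371/22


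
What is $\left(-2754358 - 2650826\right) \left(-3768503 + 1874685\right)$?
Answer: $10236434752512$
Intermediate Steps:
$\left(-2754358 - 2650826\right) \left(-3768503 + 1874685\right) = \left(-5405184\right) \left(-1893818\right) = 10236434752512$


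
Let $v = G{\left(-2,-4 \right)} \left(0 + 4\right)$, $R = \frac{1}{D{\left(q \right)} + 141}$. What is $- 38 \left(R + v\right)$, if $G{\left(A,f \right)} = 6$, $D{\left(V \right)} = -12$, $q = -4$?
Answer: $- \frac{117686}{129} \approx -912.29$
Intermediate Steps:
$R = \frac{1}{129}$ ($R = \frac{1}{-12 + 141} = \frac{1}{129} \approx 0.0077519$)
$v = 24$ ($v = 6 \left(0 + 4\right) = 6 \cdot 4 = 24$)
$- 38 \left(R + v\right) = - 38 \left(\frac{1}{129} + 24\right) = \left(-38\right) \frac{3097}{129} = - \frac{117686}{129}$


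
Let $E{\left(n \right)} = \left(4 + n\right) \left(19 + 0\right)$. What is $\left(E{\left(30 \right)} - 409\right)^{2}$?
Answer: $56169$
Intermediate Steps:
$E{\left(n \right)} = 76 + 19 n$ ($E{\left(n \right)} = \left(4 + n\right) 19 = 76 + 19 n$)
$\left(E{\left(30 \right)} - 409\right)^{2} = \left(\left(76 + 19 \cdot 30\right) - 409\right)^{2} = \left(\left(76 + 570\right) - 409\right)^{2} = \left(646 - 409\right)^{2} = 237^{2} = 56169$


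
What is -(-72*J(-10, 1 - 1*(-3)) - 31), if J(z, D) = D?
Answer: 319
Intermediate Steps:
-(-72*J(-10, 1 - 1*(-3)) - 31) = -(-72*(1 - 1*(-3)) - 31) = -(-72*(1 + 3) - 31) = -(-72*4 - 31) = -(-288 - 31) = -1*(-319) = 319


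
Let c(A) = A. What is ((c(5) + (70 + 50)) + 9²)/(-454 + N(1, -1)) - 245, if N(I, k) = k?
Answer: -111681/455 ≈ -245.45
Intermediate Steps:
((c(5) + (70 + 50)) + 9²)/(-454 + N(1, -1)) - 245 = ((5 + (70 + 50)) + 9²)/(-454 - 1) - 245 = ((5 + 120) + 81)/(-455) - 245 = -(125 + 81)/455 - 245 = -1/455*206 - 245 = -206/455 - 245 = -111681/455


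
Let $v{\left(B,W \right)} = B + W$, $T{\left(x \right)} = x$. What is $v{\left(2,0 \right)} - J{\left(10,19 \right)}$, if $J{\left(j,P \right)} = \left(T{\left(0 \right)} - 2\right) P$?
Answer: $40$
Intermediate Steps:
$J{\left(j,P \right)} = - 2 P$ ($J{\left(j,P \right)} = \left(0 - 2\right) P = - 2 P$)
$v{\left(2,0 \right)} - J{\left(10,19 \right)} = \left(2 + 0\right) - \left(-2\right) 19 = 2 - -38 = 2 + 38 = 40$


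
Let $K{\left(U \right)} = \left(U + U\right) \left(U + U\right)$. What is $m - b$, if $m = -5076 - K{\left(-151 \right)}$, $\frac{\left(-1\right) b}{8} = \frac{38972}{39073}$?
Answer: $- \frac{3761636664}{39073} \approx -96272.0$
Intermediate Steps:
$K{\left(U \right)} = 4 U^{2}$ ($K{\left(U \right)} = 2 U 2 U = 4 U^{2}$)
$b = - \frac{311776}{39073}$ ($b = - 8 \cdot \frac{38972}{39073} = - 8 \cdot 38972 \cdot \frac{1}{39073} = \left(-8\right) \frac{38972}{39073} = - \frac{311776}{39073} \approx -7.9793$)
$m = -96280$ ($m = -5076 - 4 \left(-151\right)^{2} = -5076 - 4 \cdot 22801 = -5076 - 91204 = -96280$)
$m - b = -96280 - - \frac{311776}{39073} = -96280 + \frac{311776}{39073} = - \frac{3761636664}{39073}$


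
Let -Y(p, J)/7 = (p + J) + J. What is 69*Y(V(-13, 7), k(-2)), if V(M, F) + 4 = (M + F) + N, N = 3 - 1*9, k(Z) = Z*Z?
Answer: 3864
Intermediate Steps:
k(Z) = Z**2
N = -6 (N = 3 - 9 = -6)
V(M, F) = -10 + F + M (V(M, F) = -4 + ((M + F) - 6) = -4 + ((F + M) - 6) = -4 + (-6 + F + M) = -10 + F + M)
Y(p, J) = -14*J - 7*p (Y(p, J) = -7*((p + J) + J) = -7*((J + p) + J) = -7*(p + 2*J) = -14*J - 7*p)
69*Y(V(-13, 7), k(-2)) = 69*(-14*(-2)**2 - 7*(-10 + 7 - 13)) = 69*(-14*4 - 7*(-16)) = 69*(-56 + 112) = 69*56 = 3864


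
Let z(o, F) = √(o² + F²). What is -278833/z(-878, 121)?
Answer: -278833*√31421/157105 ≈ -314.60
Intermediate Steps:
z(o, F) = √(F² + o²)
-278833/z(-878, 121) = -278833/√(121² + (-878)²) = -278833/√(14641 + 770884) = -278833*√31421/157105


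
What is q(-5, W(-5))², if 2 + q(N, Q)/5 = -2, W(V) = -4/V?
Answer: 400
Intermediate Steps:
q(N, Q) = -20 (q(N, Q) = -10 + 5*(-2) = -10 - 10 = -20)
q(-5, W(-5))² = (-20)² = 400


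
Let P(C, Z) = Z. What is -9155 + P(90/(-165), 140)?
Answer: -9015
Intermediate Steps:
-9155 + P(90/(-165), 140) = -9155 + 140 = -9015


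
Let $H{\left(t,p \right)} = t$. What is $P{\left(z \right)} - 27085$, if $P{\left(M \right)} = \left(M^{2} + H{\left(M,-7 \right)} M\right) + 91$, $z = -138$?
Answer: $11094$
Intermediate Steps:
$P{\left(M \right)} = 91 + 2 M^{2}$ ($P{\left(M \right)} = \left(M^{2} + M M\right) + 91 = \left(M^{2} + M^{2}\right) + 91 = 2 M^{2} + 91 = 91 + 2 M^{2}$)
$P{\left(z \right)} - 27085 = \left(91 + 2 \left(-138\right)^{2}\right) - 27085 = \left(91 + 2 \cdot 19044\right) - 27085 = \left(91 + 38088\right) - 27085 = 38179 - 27085 = 11094$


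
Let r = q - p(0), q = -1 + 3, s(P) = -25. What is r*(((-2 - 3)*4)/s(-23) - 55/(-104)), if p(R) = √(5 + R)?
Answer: 691/260 - 691*√5/520 ≈ -0.31370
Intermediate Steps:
q = 2
r = 2 - √5 (r = 2 - √(5 + 0) = 2 - √5 ≈ -0.23607)
r*(((-2 - 3)*4)/s(-23) - 55/(-104)) = (2 - √5)*(((-2 - 3)*4)/(-25) - 55/(-104)) = (2 - √5)*(-5*4*(-1/25) - 55*(-1/104)) = (2 - √5)*(-20*(-1/25) + 55/104) = (2 - √5)*(⅘ + 55/104) = (2 - √5)*(691/520) = 691/260 - 691*√5/520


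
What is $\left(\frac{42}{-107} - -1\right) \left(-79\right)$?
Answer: $- \frac{5135}{107} \approx -47.991$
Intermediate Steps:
$\left(\frac{42}{-107} - -1\right) \left(-79\right) = \left(42 \left(- \frac{1}{107}\right) + \left(5 - 4\right)\right) \left(-79\right) = \left(- \frac{42}{107} + 1\right) \left(-79\right) = \frac{65}{107} \left(-79\right) = - \frac{5135}{107}$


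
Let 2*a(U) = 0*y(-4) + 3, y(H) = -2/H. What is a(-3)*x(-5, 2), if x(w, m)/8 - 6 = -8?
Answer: -24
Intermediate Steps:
x(w, m) = -16 (x(w, m) = 48 + 8*(-8) = 48 - 64 = -16)
a(U) = 3/2 (a(U) = (0*(-2/(-4)) + 3)/2 = (0*(-2*(-1/4)) + 3)/2 = (0*(1/2) + 3)/2 = (0 + 3)/2 = (1/2)*3 = 3/2)
a(-3)*x(-5, 2) = (3/2)*(-16) = -24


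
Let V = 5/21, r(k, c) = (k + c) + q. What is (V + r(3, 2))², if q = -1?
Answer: 7921/441 ≈ 17.961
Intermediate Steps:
r(k, c) = -1 + c + k (r(k, c) = (k + c) - 1 = (c + k) - 1 = -1 + c + k)
V = 5/21 (V = 5*(1/21) = 5/21 ≈ 0.23810)
(V + r(3, 2))² = (5/21 + (-1 + 2 + 3))² = (5/21 + 4)² = (89/21)² = 7921/441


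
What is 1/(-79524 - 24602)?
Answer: -1/104126 ≈ -9.6038e-6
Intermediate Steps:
1/(-79524 - 24602) = 1/(-104126) = -1/104126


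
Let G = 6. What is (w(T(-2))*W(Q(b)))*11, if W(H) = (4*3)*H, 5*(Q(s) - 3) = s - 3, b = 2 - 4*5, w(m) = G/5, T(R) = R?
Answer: -4752/25 ≈ -190.08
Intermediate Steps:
w(m) = 6/5
b = -18 (b = 2 - 20 = -18)
Q(s) = 12/5 + s/5 (Q(s) = 3 + (s - 3)/5 = 3 + (-3 + s)/5 = 3 + (-3/5 + s/5) = 12/5 + s/5)
W(H) = 12*H
(w(T(-2))*W(Q(b)))*11 = (6*(12*(12/5 + (1/5)*(-18)))/5)*11 = (6*(12*(12/5 - 18/5))/5)*11 = (6*(12*(-6/5))/5)*11 = ((6/5)*(-72/5))*11 = -432/25*11 = -4752/25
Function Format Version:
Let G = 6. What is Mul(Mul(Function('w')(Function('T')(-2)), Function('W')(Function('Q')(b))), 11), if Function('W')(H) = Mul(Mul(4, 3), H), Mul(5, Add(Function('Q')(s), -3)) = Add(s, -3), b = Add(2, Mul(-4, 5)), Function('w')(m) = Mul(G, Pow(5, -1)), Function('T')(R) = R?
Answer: Rational(-4752, 25) ≈ -190.08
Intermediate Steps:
Function('w')(m) = Rational(6, 5) (Function('w')(m) = Mul(6, Pow(5, -1)) = Mul(6, Rational(1, 5)) = Rational(6, 5))
b = -18 (b = Add(2, -20) = -18)
Function('Q')(s) = Add(Rational(12, 5), Mul(Rational(1, 5), s)) (Function('Q')(s) = Add(3, Mul(Rational(1, 5), Add(s, -3))) = Add(3, Mul(Rational(1, 5), Add(-3, s))) = Add(3, Add(Rational(-3, 5), Mul(Rational(1, 5), s))) = Add(Rational(12, 5), Mul(Rational(1, 5), s)))
Function('W')(H) = Mul(12, H)
Mul(Mul(Function('w')(Function('T')(-2)), Function('W')(Function('Q')(b))), 11) = Mul(Mul(Rational(6, 5), Mul(12, Add(Rational(12, 5), Mul(Rational(1, 5), -18)))), 11) = Mul(Mul(Rational(6, 5), Mul(12, Add(Rational(12, 5), Rational(-18, 5)))), 11) = Mul(Mul(Rational(6, 5), Mul(12, Rational(-6, 5))), 11) = Mul(Mul(Rational(6, 5), Rational(-72, 5)), 11) = Mul(Rational(-432, 25), 11) = Rational(-4752, 25)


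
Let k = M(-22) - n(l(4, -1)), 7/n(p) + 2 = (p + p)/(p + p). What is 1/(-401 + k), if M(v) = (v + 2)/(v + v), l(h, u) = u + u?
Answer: -11/4329 ≈ -0.0025410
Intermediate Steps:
l(h, u) = 2*u
M(v) = (2 + v)/(2*v) (M(v) = (2 + v)/((2*v)) = (2 + v)*(1/(2*v)) = (2 + v)/(2*v))
n(p) = -7 (n(p) = 7/(-2 + (p + p)/(p + p)) = 7/(-2 + (2*p)/((2*p))) = 7/(-2 + (2*p)*(1/(2*p))) = 7/(-2 + 1) = 7/(-1) = 7*(-1) = -7)
k = 82/11 (k = (1/2)*(2 - 22)/(-22) - 1*(-7) = (1/2)*(-1/22)*(-20) + 7 = 5/11 + 7 = 82/11 ≈ 7.4545)
1/(-401 + k) = 1/(-401 + 82/11) = 1/(-4329/11) = -11/4329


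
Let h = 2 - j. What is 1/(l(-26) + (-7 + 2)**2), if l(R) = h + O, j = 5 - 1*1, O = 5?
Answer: 1/28 ≈ 0.035714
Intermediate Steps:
j = 4 (j = 5 - 1 = 4)
h = -2 (h = 2 - 1*4 = 2 - 4 = -2)
l(R) = 3 (l(R) = -2 + 5 = 3)
1/(l(-26) + (-7 + 2)**2) = 1/(3 + (-7 + 2)**2) = 1/(3 + (-5)**2) = 1/(3 + 25) = 1/28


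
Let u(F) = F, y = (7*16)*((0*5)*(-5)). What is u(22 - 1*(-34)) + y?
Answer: 56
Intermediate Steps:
y = 0 (y = 112*(0*(-5)) = 112*0 = 0)
u(22 - 1*(-34)) + y = (22 - 1*(-34)) + 0 = (22 + 34) + 0 = 56 + 0 = 56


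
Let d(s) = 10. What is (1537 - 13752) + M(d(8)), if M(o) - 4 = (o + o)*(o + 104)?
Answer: -9931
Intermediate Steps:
M(o) = 4 + 2*o*(104 + o) (M(o) = 4 + (o + o)*(o + 104) = 4 + (2*o)*(104 + o) = 4 + 2*o*(104 + o))
(1537 - 13752) + M(d(8)) = (1537 - 13752) + (4 + 2*10**2 + 208*10) = -12215 + (4 + 2*100 + 2080) = -12215 + (4 + 200 + 2080) = -12215 + 2284 = -9931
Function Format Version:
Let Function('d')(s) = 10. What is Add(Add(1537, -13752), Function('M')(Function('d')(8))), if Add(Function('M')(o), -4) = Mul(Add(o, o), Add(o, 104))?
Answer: -9931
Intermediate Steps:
Function('M')(o) = Add(4, Mul(2, o, Add(104, o))) (Function('M')(o) = Add(4, Mul(Add(o, o), Add(o, 104))) = Add(4, Mul(Mul(2, o), Add(104, o))) = Add(4, Mul(2, o, Add(104, o))))
Add(Add(1537, -13752), Function('M')(Function('d')(8))) = Add(Add(1537, -13752), Add(4, Mul(2, Pow(10, 2)), Mul(208, 10))) = Add(-12215, Add(4, Mul(2, 100), 2080)) = Add(-12215, Add(4, 200, 2080)) = Add(-12215, 2284) = -9931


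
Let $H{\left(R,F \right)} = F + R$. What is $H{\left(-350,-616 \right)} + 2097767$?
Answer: $2096801$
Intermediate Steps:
$H{\left(-350,-616 \right)} + 2097767 = \left(-616 - 350\right) + 2097767 = -966 + 2097767 = 2096801$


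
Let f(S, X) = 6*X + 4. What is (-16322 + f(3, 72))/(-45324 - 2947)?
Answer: 15886/48271 ≈ 0.32910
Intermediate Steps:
f(S, X) = 4 + 6*X
(-16322 + f(3, 72))/(-45324 - 2947) = (-16322 + (4 + 6*72))/(-45324 - 2947) = (-16322 + (4 + 432))/(-48271) = (-16322 + 436)*(-1/48271) = -15886*(-1/48271) = 15886/48271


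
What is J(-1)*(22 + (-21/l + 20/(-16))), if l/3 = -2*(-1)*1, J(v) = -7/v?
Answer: 483/4 ≈ 120.75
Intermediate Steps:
l = 6 (l = 3*(-2*(-1)*1) = 3*(2*1) = 3*2 = 6)
J(-1)*(22 + (-21/l + 20/(-16))) = (-7/(-1))*(22 + (-21/6 + 20/(-16))) = (-7*(-1))*(22 + (-21*⅙ + 20*(-1/16))) = 7*(22 + (-7/2 - 5/4)) = 7*(22 - 19/4) = 7*(69/4) = 483/4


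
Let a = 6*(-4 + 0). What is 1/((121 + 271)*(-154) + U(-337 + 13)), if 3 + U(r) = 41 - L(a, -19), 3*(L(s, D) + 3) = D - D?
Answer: -1/60327 ≈ -1.6576e-5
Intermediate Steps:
a = -24 (a = 6*(-4) = -24)
L(s, D) = -3 (L(s, D) = -3 + (D - D)/3 = -3 + (1/3)*0 = -3 + 0 = -3)
U(r) = 41 (U(r) = -3 + (41 - 1*(-3)) = -3 + (41 + 3) = -3 + 44 = 41)
1/((121 + 271)*(-154) + U(-337 + 13)) = 1/((121 + 271)*(-154) + 41) = 1/(392*(-154) + 41) = 1/(-60368 + 41) = 1/(-60327) = -1/60327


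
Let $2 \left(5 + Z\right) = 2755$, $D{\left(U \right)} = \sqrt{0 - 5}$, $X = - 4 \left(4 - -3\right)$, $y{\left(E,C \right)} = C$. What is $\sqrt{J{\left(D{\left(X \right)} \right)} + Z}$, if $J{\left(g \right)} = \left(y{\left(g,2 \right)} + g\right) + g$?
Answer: $\frac{\sqrt{5498 + 8 i \sqrt{5}}}{2} \approx 37.074 + 0.060313 i$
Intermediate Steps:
$X = -28$ ($X = - 4 \left(4 + 3\right) = \left(-4\right) 7 = -28$)
$D{\left(U \right)} = i \sqrt{5}$ ($D{\left(U \right)} = \sqrt{-5} = i \sqrt{5}$)
$J{\left(g \right)} = 2 + 2 g$ ($J{\left(g \right)} = \left(2 + g\right) + g = 2 + 2 g$)
$Z = \frac{2745}{2}$ ($Z = -5 + \frac{1}{2} \cdot 2755 = -5 + \frac{2755}{2} = \frac{2745}{2} \approx 1372.5$)
$\sqrt{J{\left(D{\left(X \right)} \right)} + Z} = \sqrt{\left(2 + 2 i \sqrt{5}\right) + \frac{2745}{2}} = \sqrt{\frac{2749}{2} + 2 i \sqrt{5}}$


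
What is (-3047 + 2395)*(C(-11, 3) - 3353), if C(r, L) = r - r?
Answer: 2186156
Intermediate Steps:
C(r, L) = 0
(-3047 + 2395)*(C(-11, 3) - 3353) = (-3047 + 2395)*(0 - 3353) = -652*(-3353) = 2186156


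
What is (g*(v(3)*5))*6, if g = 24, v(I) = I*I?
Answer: 6480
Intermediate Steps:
v(I) = I²
(g*(v(3)*5))*6 = (24*(3²*5))*6 = (24*(9*5))*6 = (24*45)*6 = 1080*6 = 6480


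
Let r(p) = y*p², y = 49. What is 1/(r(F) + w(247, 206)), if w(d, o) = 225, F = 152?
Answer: 1/1132321 ≈ 8.8314e-7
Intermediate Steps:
r(p) = 49*p²
1/(r(F) + w(247, 206)) = 1/(49*152² + 225) = 1/(49*23104 + 225) = 1/(1132096 + 225) = 1/1132321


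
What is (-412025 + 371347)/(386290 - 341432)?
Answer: -1849/2039 ≈ -0.90682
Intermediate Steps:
(-412025 + 371347)/(386290 - 341432) = -40678/44858 = -40678*1/44858 = -1849/2039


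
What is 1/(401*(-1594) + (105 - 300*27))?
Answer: -1/647189 ≈ -1.5451e-6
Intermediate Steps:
1/(401*(-1594) + (105 - 300*27)) = 1/(-639194 + (105 - 8100)) = 1/(-639194 - 7995) = 1/(-647189) = -1/647189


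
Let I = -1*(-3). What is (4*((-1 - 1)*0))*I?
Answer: 0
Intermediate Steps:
I = 3
(4*((-1 - 1)*0))*I = (4*((-1 - 1)*0))*3 = (4*(-2*0))*3 = (4*0)*3 = 0*3 = 0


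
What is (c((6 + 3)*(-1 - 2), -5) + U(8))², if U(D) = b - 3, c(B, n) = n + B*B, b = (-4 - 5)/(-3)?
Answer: 524176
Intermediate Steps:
b = 3 (b = -9*(-⅓) = 3)
c(B, n) = n + B²
U(D) = 0 (U(D) = 3 - 3 = 0)
(c((6 + 3)*(-1 - 2), -5) + U(8))² = ((-5 + ((6 + 3)*(-1 - 2))²) + 0)² = ((-5 + (9*(-3))²) + 0)² = ((-5 + (-27)²) + 0)² = ((-5 + 729) + 0)² = (724 + 0)² = 724² = 524176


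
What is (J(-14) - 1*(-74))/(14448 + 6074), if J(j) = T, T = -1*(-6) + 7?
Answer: 87/20522 ≈ 0.0042394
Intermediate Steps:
T = 13 (T = 6 + 7 = 13)
J(j) = 13
(J(-14) - 1*(-74))/(14448 + 6074) = (13 - 1*(-74))/(14448 + 6074) = (13 + 74)/20522 = 87*(1/20522) = 87/20522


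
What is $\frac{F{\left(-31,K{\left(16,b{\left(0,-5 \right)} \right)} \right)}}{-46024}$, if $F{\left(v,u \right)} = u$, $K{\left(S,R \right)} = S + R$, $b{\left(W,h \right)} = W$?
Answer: $- \frac{2}{5753} \approx -0.00034764$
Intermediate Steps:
$K{\left(S,R \right)} = R + S$
$\frac{F{\left(-31,K{\left(16,b{\left(0,-5 \right)} \right)} \right)}}{-46024} = \frac{0 + 16}{-46024} = 16 \left(- \frac{1}{46024}\right) = - \frac{2}{5753}$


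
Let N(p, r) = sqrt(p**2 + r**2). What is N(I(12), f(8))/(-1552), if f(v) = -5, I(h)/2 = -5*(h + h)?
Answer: -5*sqrt(2305)/1552 ≈ -0.15467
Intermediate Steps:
I(h) = -20*h (I(h) = 2*(-5*(h + h)) = 2*(-10*h) = -20*h)
N(I(12), f(8))/(-1552) = sqrt((-20*12)**2 + (-5)**2)/(-1552) = sqrt((-240)**2 + 25)*(-1/1552) = sqrt(57600 + 25)*(-1/1552) = sqrt(57625)*(-1/1552) = (5*sqrt(2305))*(-1/1552) = -5*sqrt(2305)/1552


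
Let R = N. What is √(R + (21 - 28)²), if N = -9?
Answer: 2*√10 ≈ 6.3246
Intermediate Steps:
R = -9
√(R + (21 - 28)²) = √(-9 + (21 - 28)²) = √(-9 + (-7)²) = √(-9 + 49) = √40 = 2*√10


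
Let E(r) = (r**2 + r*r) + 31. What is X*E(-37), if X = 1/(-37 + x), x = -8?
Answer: -923/15 ≈ -61.533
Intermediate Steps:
E(r) = 31 + 2*r**2 (E(r) = (r**2 + r**2) + 31 = 2*r**2 + 31 = 31 + 2*r**2)
X = -1/45 (X = 1/(-37 - 8) = 1/(-45) = -1/45 ≈ -0.022222)
X*E(-37) = -(31 + 2*(-37)**2)/45 = -(31 + 2*1369)/45 = -(31 + 2738)/45 = -1/45*2769 = -923/15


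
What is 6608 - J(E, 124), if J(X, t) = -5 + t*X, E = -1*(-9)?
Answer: 5497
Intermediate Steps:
E = 9
J(X, t) = -5 + X*t
6608 - J(E, 124) = 6608 - (-5 + 9*124) = 6608 - (-5 + 1116) = 6608 - 1*1111 = 6608 - 1111 = 5497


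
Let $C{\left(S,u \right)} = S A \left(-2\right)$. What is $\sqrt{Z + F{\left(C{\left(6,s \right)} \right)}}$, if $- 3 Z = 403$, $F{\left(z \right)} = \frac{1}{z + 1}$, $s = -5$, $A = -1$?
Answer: $\frac{2 i \sqrt{51051}}{39} \approx 11.587 i$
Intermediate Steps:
$C{\left(S,u \right)} = 2 S$ ($C{\left(S,u \right)} = S \left(-1\right) \left(-2\right) = - S \left(-2\right) = 2 S$)
$F{\left(z \right)} = \frac{1}{1 + z}$
$Z = - \frac{403}{3}$ ($Z = \left(- \frac{1}{3}\right) 403 = - \frac{403}{3} \approx -134.33$)
$\sqrt{Z + F{\left(C{\left(6,s \right)} \right)}} = \sqrt{- \frac{403}{3} + \frac{1}{1 + 2 \cdot 6}} = \sqrt{- \frac{403}{3} + \frac{1}{1 + 12}} = \sqrt{- \frac{403}{3} + \frac{1}{13}} = \sqrt{- \frac{5236}{39}} = \frac{2 i \sqrt{51051}}{39}$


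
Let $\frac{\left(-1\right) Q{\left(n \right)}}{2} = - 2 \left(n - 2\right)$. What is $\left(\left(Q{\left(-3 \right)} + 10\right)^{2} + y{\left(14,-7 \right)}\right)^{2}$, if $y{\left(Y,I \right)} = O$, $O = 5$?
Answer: $11025$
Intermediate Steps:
$Q{\left(n \right)} = -8 + 4 n$ ($Q{\left(n \right)} = - 2 \left(- 2 \left(n - 2\right)\right) = - 2 \left(- 2 \left(-2 + n\right)\right) = - 2 \left(4 - 2 n\right) = -8 + 4 n$)
$y{\left(Y,I \right)} = 5$
$\left(\left(Q{\left(-3 \right)} + 10\right)^{2} + y{\left(14,-7 \right)}\right)^{2} = \left(\left(\left(-8 + 4 \left(-3\right)\right) + 10\right)^{2} + 5\right)^{2} = \left(\left(\left(-8 - 12\right) + 10\right)^{2} + 5\right)^{2} = \left(\left(-20 + 10\right)^{2} + 5\right)^{2} = \left(\left(-10\right)^{2} + 5\right)^{2} = \left(100 + 5\right)^{2} = 105^{2} = 11025$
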